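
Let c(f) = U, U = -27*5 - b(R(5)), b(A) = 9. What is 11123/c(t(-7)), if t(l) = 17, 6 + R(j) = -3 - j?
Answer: -11123/144 ≈ -77.243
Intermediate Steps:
R(j) = -9 - j (R(j) = -6 + (-3 - j) = -9 - j)
U = -144 (U = -27*5 - 1*9 = -135 - 9 = -144)
c(f) = -144
11123/c(t(-7)) = 11123/(-144) = 11123*(-1/144) = -11123/144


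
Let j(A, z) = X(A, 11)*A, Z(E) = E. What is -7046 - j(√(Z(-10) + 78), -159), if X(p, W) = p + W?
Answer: -7114 - 22*√17 ≈ -7204.7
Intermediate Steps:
X(p, W) = W + p
j(A, z) = A*(11 + A) (j(A, z) = (11 + A)*A = A*(11 + A))
-7046 - j(√(Z(-10) + 78), -159) = -7046 - √(-10 + 78)*(11 + √(-10 + 78)) = -7046 - √68*(11 + √68) = -7046 - 2*√17*(11 + 2*√17)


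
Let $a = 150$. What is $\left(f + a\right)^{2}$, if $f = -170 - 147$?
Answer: $27889$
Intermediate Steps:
$f = -317$
$\left(f + a\right)^{2} = \left(-317 + 150\right)^{2} = \left(-167\right)^{2} = 27889$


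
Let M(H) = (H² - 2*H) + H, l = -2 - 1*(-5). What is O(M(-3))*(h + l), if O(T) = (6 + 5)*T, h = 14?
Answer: 2244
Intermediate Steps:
l = 3 (l = -2 + 5 = 3)
M(H) = H² - H
O(T) = 11*T
O(M(-3))*(h + l) = (11*(-3*(-1 - 3)))*(14 + 3) = (11*(-3*(-4)))*17 = (11*12)*17 = 132*17 = 2244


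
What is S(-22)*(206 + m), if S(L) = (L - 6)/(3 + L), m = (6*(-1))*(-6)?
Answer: 6776/19 ≈ 356.63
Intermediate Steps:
m = 36 (m = -6*(-6) = 36)
S(L) = (-6 + L)/(3 + L)
S(-22)*(206 + m) = ((-6 - 22)/(3 - 22))*(206 + 36) = (-28/(-19))*242 = -1/19*(-28)*242 = (28/19)*242 = 6776/19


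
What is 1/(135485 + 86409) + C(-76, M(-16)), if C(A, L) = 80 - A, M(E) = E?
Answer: 34615465/221894 ≈ 156.00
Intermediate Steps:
1/(135485 + 86409) + C(-76, M(-16)) = 1/(135485 + 86409) + (80 - 1*(-76)) = 1/221894 + (80 + 76) = 1/221894 + 156 = 34615465/221894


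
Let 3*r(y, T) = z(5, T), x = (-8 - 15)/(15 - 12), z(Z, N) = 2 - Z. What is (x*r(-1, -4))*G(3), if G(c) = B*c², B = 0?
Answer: 0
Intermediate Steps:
G(c) = 0 (G(c) = 0*c² = 0)
x = -23/3 ≈ -7.6667
r(y, T) = -1 (r(y, T) = (2 - 1*5)/3 = (2 - 5)/3 = (⅓)*(-3) = -1)
(x*r(-1, -4))*G(3) = -23/3*(-1)*0 = (23/3)*0 = 0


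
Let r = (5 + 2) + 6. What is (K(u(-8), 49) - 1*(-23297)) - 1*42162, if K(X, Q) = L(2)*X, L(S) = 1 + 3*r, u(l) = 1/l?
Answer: -18870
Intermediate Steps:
r = 13 (r = 7 + 6 = 13)
u(l) = 1/l
L(S) = 40 (L(S) = 1 + 3*13 = 1 + 39 = 40)
K(X, Q) = 40*X
(K(u(-8), 49) - 1*(-23297)) - 1*42162 = (40/(-8) - 1*(-23297)) - 1*42162 = (40*(-⅛) + 23297) - 42162 = (-5 + 23297) - 42162 = 23292 - 42162 = -18870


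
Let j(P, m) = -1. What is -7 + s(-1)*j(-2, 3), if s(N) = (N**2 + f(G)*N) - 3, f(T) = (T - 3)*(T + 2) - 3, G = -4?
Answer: 6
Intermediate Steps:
f(T) = -3 + (-3 + T)*(2 + T) (f(T) = (-3 + T)*(2 + T) - 3 = -3 + (-3 + T)*(2 + T))
s(N) = -3 + N**2 + 11*N (s(N) = (N**2 + (-9 + (-4)**2 - 1*(-4))*N) - 3 = (N**2 + (-9 + 16 + 4)*N) - 3 = (N**2 + 11*N) - 3 = -3 + N**2 + 11*N)
-7 + s(-1)*j(-2, 3) = -7 + (-3 + (-1)**2 + 11*(-1))*(-1) = -7 + (-3 + 1 - 11)*(-1) = -7 - 13*(-1) = -7 + 13 = 6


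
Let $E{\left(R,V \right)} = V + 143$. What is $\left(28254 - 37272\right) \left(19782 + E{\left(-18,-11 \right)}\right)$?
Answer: $-179584452$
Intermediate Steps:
$E{\left(R,V \right)} = 143 + V$
$\left(28254 - 37272\right) \left(19782 + E{\left(-18,-11 \right)}\right) = \left(28254 - 37272\right) \left(19782 + \left(143 - 11\right)\right) = - 9018 \left(19782 + 132\right) = \left(-9018\right) 19914 = -179584452$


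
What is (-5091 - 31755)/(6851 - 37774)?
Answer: 36846/30923 ≈ 1.1915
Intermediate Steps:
(-5091 - 31755)/(6851 - 37774) = -36846/(-30923) = -36846*(-1/30923) = 36846/30923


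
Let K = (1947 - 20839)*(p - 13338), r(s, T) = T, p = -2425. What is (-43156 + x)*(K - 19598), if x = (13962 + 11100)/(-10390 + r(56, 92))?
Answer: -66172386381179450/5149 ≈ -1.2851e+13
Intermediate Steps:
K = 297794596 (K = (1947 - 20839)*(-2425 - 13338) = -18892*(-15763) = 297794596)
x = -12531/5149 (x = (13962 + 11100)/(-10390 + 92) = 25062/(-10298) = 25062*(-1/10298) = -12531/5149 ≈ -2.4337)
(-43156 + x)*(K - 19598) = (-43156 - 12531/5149)*(297794596 - 19598) = -222222775/5149*297774998 = -66172386381179450/5149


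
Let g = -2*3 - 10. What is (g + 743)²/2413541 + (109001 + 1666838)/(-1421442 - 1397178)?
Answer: -2796337825919/6802854933420 ≈ -0.41105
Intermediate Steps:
g = -16 (g = -6 - 10 = -16)
(g + 743)²/2413541 + (109001 + 1666838)/(-1421442 - 1397178) = (-16 + 743)²/2413541 + (109001 + 1666838)/(-1421442 - 1397178) = 727²*(1/2413541) + 1775839/(-2818620) = 528529*(1/2413541) + 1775839*(-1/2818620) = 528529/2413541 - 1775839/2818620 = -2796337825919/6802854933420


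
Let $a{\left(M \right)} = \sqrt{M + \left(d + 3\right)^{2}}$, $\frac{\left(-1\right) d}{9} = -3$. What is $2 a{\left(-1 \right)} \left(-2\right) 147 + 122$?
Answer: $122 - 588 \sqrt{899} \approx -17508.0$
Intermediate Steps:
$d = 27$ ($d = \left(-9\right) \left(-3\right) = 27$)
$a{\left(M \right)} = \sqrt{900 + M}$ ($a{\left(M \right)} = \sqrt{M + \left(27 + 3\right)^{2}} = \sqrt{M + 30^{2}} = \sqrt{M + 900} = \sqrt{900 + M}$)
$2 a{\left(-1 \right)} \left(-2\right) 147 + 122 = 2 \sqrt{900 - 1} \left(-2\right) 147 + 122 = 2 \sqrt{899} \left(-2\right) 147 + 122 = - 4 \sqrt{899} \cdot 147 + 122 = - 588 \sqrt{899} + 122 = 122 - 588 \sqrt{899}$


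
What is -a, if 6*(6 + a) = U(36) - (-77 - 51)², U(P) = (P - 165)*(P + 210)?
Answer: 24077/3 ≈ 8025.7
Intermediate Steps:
U(P) = (-165 + P)*(210 + P)
a = -24077/3 (a = -6 + ((-34650 + 36² + 45*36) - (-77 - 51)²)/6 = -6 + ((-34650 + 1296 + 1620) - 1*(-128)²)/6 = -6 + (-31734 - 1*16384)/6 = -6 + (-31734 - 16384)/6 = -6 + (⅙)*(-48118) = -6 - 24059/3 = -24077/3 ≈ -8025.7)
-a = -1*(-24077/3) = 24077/3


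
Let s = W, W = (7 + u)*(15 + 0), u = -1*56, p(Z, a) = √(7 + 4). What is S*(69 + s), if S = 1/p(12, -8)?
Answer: -666*√11/11 ≈ -200.81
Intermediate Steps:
p(Z, a) = √11
u = -56
S = √11/11 (S = 1/(√11) = √11/11 ≈ 0.30151)
W = -735 (W = (7 - 56)*(15 + 0) = -49*15 = -735)
s = -735
S*(69 + s) = (√11/11)*(69 - 735) = (√11/11)*(-666) = -666*√11/11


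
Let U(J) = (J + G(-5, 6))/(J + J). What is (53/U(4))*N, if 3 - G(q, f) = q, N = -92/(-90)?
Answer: 4876/135 ≈ 36.119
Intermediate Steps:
N = 46/45 (N = -92*(-1/90) = 46/45 ≈ 1.0222)
G(q, f) = 3 - q
U(J) = (8 + J)/(2*J) (U(J) = (J + (3 - 1*(-5)))/(J + J) = (J + (3 + 5))/((2*J)) = (J + 8)*(1/(2*J)) = (8 + J)*(1/(2*J)) = (8 + J)/(2*J))
(53/U(4))*N = (53/(((½)*(8 + 4)/4)))*(46/45) = (53/(((½)*(¼)*12)))*(46/45) = (53/(3/2))*(46/45) = (53*(⅔))*(46/45) = (106/3)*(46/45) = 4876/135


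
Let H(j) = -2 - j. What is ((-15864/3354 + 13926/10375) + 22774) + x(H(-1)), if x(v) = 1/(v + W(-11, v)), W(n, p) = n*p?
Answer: 264123185693/11599250 ≈ 22771.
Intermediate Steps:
x(v) = -1/(10*v) (x(v) = 1/(v - 11*v) = 1/(-10*v) = -1/(10*v))
((-15864/3354 + 13926/10375) + 22774) + x(H(-1)) = ((-15864/3354 + 13926/10375) + 22774) - 1/(10*(-2 - 1*(-1))) = ((-15864*1/3354 + 13926*(1/10375)) + 22774) - 1/(10*(-2 + 1)) = ((-2644/559 + 13926/10375) + 22774) - 1/10/(-1) = (-19646866/5799625 + 22774) - 1/10*(-1) = 132061012884/5799625 + 1/10 = 264123185693/11599250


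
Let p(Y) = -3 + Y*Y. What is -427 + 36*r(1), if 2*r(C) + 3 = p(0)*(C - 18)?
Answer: 437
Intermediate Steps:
p(Y) = -3 + Y²
r(C) = 51/2 - 3*C/2 (r(C) = -3/2 + ((-3 + 0²)*(C - 18))/2 = -3/2 + ((-3 + 0)*(-18 + C))/2 = -3/2 + (-3*(-18 + C))/2 = -3/2 + (54 - 3*C)/2 = -3/2 + (27 - 3*C/2) = 51/2 - 3*C/2)
-427 + 36*r(1) = -427 + 36*(51/2 - 3/2*1) = -427 + 36*(51/2 - 3/2) = -427 + 36*24 = -427 + 864 = 437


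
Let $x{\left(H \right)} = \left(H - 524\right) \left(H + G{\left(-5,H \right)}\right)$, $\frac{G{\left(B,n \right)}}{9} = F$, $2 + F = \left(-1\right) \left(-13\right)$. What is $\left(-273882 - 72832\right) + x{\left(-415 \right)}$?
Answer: $-49990$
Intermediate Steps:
$F = 11$ ($F = -2 - -13 = -2 + 13 = 11$)
$G{\left(B,n \right)} = 99$ ($G{\left(B,n \right)} = 9 \cdot 11 = 99$)
$x{\left(H \right)} = \left(-524 + H\right) \left(99 + H\right)$ ($x{\left(H \right)} = \left(H - 524\right) \left(H + 99\right) = \left(-524 + H\right) \left(99 + H\right)$)
$\left(-273882 - 72832\right) + x{\left(-415 \right)} = \left(-273882 - 72832\right) - \left(-124499 - 172225\right) = -346714 + \left(-51876 + 172225 + 176375\right) = -346714 + 296724 = -49990$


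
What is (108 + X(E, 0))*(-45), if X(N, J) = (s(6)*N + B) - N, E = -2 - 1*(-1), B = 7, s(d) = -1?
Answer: -5265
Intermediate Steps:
E = -1 (E = -2 + 1 = -1)
X(N, J) = 7 - 2*N (X(N, J) = (-N + 7) - N = (7 - N) - N = 7 - 2*N)
(108 + X(E, 0))*(-45) = (108 + (7 - 2*(-1)))*(-45) = (108 + (7 + 2))*(-45) = (108 + 9)*(-45) = 117*(-45) = -5265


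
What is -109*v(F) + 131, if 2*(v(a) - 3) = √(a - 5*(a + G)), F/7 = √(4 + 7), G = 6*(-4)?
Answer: -196 - 109*√(30 - 7*√11) ≈ -479.90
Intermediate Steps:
G = -24
F = 7*√11 (F = 7*√(4 + 7) = 7*√11 ≈ 23.216)
v(a) = 3 + √(120 - 4*a)/2 (v(a) = 3 + √(a - 5*(a - 24))/2 = 3 + √(a - 5*(-24 + a))/2 = 3 + √(a + (120 - 5*a))/2 = 3 + √(120 - 4*a)/2)
-109*v(F) + 131 = -109*(3 + √(30 - 7*√11)) + 131 = (-327 - 109*√(30 - 7*√11)) + 131 = -196 - 109*√(30 - 7*√11)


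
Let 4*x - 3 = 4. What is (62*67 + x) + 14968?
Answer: 76495/4 ≈ 19124.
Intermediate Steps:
x = 7/4 (x = ¾ + (¼)*4 = ¾ + 1 = 7/4 ≈ 1.7500)
(62*67 + x) + 14968 = (62*67 + 7/4) + 14968 = (4154 + 7/4) + 14968 = 16623/4 + 14968 = 76495/4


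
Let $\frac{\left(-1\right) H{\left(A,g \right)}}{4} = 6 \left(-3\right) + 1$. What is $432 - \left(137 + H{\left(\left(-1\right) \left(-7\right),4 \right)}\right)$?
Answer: $227$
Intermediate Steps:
$H{\left(A,g \right)} = 68$ ($H{\left(A,g \right)} = - 4 \left(6 \left(-3\right) + 1\right) = - 4 \left(-18 + 1\right) = \left(-4\right) \left(-17\right) = 68$)
$432 - \left(137 + H{\left(\left(-1\right) \left(-7\right),4 \right)}\right) = 432 - 205 = 227$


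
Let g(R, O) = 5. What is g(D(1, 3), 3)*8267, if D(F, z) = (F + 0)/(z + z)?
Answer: 41335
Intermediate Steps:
D(F, z) = F/(2*z) (D(F, z) = F/((2*z)) = F*(1/(2*z)) = F/(2*z))
g(D(1, 3), 3)*8267 = 5*8267 = 41335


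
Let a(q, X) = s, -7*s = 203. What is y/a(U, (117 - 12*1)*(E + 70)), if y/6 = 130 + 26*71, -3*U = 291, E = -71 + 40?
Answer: -11856/29 ≈ -408.83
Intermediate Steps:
E = -31
U = -97 (U = -⅓*291 = -97)
s = -29 (s = -⅐*203 = -29)
a(q, X) = -29
y = 11856 (y = 6*(130 + 26*71) = 6*(130 + 1846) = 6*1976 = 11856)
y/a(U, (117 - 12*1)*(E + 70)) = 11856/(-29) = 11856*(-1/29) = -11856/29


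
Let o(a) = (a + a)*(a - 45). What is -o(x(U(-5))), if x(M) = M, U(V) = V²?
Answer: 1000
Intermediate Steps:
o(a) = 2*a*(-45 + a) (o(a) = (2*a)*(-45 + a) = 2*a*(-45 + a))
-o(x(U(-5))) = -2*(-5)²*(-45 + (-5)²) = -2*25*(-45 + 25) = -2*25*(-20) = -1*(-1000) = 1000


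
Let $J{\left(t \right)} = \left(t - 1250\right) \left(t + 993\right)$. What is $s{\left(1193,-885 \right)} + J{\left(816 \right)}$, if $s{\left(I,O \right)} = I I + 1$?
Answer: $638144$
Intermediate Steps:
$s{\left(I,O \right)} = 1 + I^{2}$ ($s{\left(I,O \right)} = I^{2} + 1 = 1 + I^{2}$)
$J{\left(t \right)} = \left(-1250 + t\right) \left(993 + t\right)$
$s{\left(1193,-885 \right)} + J{\left(816 \right)} = \left(1 + 1193^{2}\right) - \left(1450962 - 665856\right) = \left(1 + 1423249\right) - 785106 = 1423250 - 785106 = 638144$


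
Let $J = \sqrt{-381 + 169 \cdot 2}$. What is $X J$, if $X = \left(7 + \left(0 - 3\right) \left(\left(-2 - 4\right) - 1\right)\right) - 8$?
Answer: $20 i \sqrt{43} \approx 131.15 i$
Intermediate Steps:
$J = i \sqrt{43}$ ($J = \sqrt{-381 + 338} = \sqrt{-43} = i \sqrt{43} \approx 6.5574 i$)
$X = 20$ ($X = \left(7 - 3 \left(\left(-2 - 4\right) - 1\right)\right) - 8 = \left(7 - 3 \left(-6 - 1\right)\right) - 8 = \left(7 - -21\right) - 8 = \left(7 + 21\right) - 8 = 28 - 8 = 20$)
$X J = 20 i \sqrt{43}$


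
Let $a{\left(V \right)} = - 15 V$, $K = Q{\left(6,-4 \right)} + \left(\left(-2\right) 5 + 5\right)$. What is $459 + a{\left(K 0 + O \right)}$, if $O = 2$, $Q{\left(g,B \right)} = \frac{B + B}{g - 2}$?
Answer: $429$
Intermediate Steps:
$Q{\left(g,B \right)} = \frac{2 B}{-2 + g}$
$K = -7$ ($K = 2 \left(-4\right) \frac{1}{-2 + 6} + \left(\left(-2\right) 5 + 5\right) = 2 \left(-4\right) \frac{1}{4} + \left(-10 + 5\right) = 2 \left(-4\right) \frac{1}{4} - 5 = -2 - 5 = -7$)
$459 + a{\left(K 0 + O \right)} = 459 - 15 \left(\left(-7\right) 0 + 2\right) = 459 - 15 \left(0 + 2\right) = 459 - 30 = 429$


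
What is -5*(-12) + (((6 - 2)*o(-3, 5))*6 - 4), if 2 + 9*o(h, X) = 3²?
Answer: 224/3 ≈ 74.667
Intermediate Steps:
o(h, X) = 7/9 (o(h, X) = -2/9 + (⅑)*3² = -2/9 + (⅑)*9 = -2/9 + 1 = 7/9)
-5*(-12) + (((6 - 2)*o(-3, 5))*6 - 4) = -5*(-12) + (((6 - 2)*(7/9))*6 - 4) = 60 + ((4*(7/9))*6 - 4) = 60 + ((28/9)*6 - 4) = 60 + (56/3 - 4) = 60 + 44/3 = 224/3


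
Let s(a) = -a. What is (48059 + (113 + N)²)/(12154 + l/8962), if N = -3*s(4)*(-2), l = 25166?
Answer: 83615460/18158219 ≈ 4.6048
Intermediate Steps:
N = -24 (N = -(-3)*4*(-2) = -3*(-4)*(-2) = 12*(-2) = -24)
(48059 + (113 + N)²)/(12154 + l/8962) = (48059 + (113 - 24)²)/(12154 + 25166/8962) = (48059 + 89²)/(12154 + 25166*(1/8962)) = (48059 + 7921)/(12154 + 12583/4481) = 55980/(54474657/4481) = 55980*(4481/54474657) = 83615460/18158219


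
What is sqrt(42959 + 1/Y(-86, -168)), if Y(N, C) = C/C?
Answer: 4*sqrt(2685) ≈ 207.27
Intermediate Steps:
Y(N, C) = 1
sqrt(42959 + 1/Y(-86, -168)) = sqrt(42959 + 1/1) = sqrt(42959 + 1) = sqrt(42960) = 4*sqrt(2685)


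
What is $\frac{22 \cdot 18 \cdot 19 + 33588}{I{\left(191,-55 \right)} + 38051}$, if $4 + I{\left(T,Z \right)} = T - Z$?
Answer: $\frac{41112}{38293} \approx 1.0736$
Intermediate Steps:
$I{\left(T,Z \right)} = -4 + T - Z$ ($I{\left(T,Z \right)} = -4 + \left(T - Z\right) = -4 + T - Z$)
$\frac{22 \cdot 18 \cdot 19 + 33588}{I{\left(191,-55 \right)} + 38051} = \frac{22 \cdot 18 \cdot 19 + 33588}{\left(-4 + 191 - -55\right) + 38051} = \frac{396 \cdot 19 + 33588}{\left(-4 + 191 + 55\right) + 38051} = \frac{7524 + 33588}{242 + 38051} = \frac{41112}{38293}$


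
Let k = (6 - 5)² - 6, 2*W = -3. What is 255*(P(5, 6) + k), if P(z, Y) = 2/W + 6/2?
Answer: -850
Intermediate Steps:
W = -3/2 (W = (½)*(-3) = -3/2 ≈ -1.5000)
P(z, Y) = 5/3 (P(z, Y) = 2/(-3/2) + 6/2 = 2*(-⅔) + 6*(½) = -4/3 + 3 = 5/3)
k = -5 (k = 1² - 6 = 1 - 6 = -5)
255*(P(5, 6) + k) = 255*(5/3 - 5) = 255*(-10/3) = -850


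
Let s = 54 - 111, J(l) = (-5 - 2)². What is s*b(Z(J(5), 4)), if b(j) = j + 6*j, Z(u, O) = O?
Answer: -1596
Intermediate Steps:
J(l) = 49 (J(l) = (-7)² = 49)
s = -57
b(j) = 7*j
s*b(Z(J(5), 4)) = -399*4 = -57*28 = -1596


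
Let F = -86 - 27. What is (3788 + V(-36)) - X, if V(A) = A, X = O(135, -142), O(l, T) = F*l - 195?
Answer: 19202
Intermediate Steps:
F = -113
O(l, T) = -195 - 113*l (O(l, T) = -113*l - 195 = -195 - 113*l)
X = -15450 (X = -195 - 113*135 = -195 - 15255 = -15450)
(3788 + V(-36)) - X = (3788 - 36) - 1*(-15450) = 3752 + 15450 = 19202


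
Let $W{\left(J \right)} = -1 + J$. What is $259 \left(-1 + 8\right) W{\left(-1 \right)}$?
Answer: $-3626$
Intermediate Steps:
$259 \left(-1 + 8\right) W{\left(-1 \right)} = 259 \left(-1 + 8\right) \left(-1 - 1\right) = 259 \cdot 7 \left(-2\right) = 259 \left(-14\right) = -3626$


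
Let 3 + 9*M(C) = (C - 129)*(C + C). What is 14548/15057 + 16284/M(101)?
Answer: -2124366560/85207563 ≈ -24.932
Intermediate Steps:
M(C) = -⅓ + 2*C*(-129 + C)/9 (M(C) = -⅓ + ((C - 129)*(C + C))/9 = -⅓ + ((-129 + C)*(2*C))/9 = -⅓ + (2*C*(-129 + C))/9 = -⅓ + 2*C*(-129 + C)/9)
14548/15057 + 16284/M(101) = 14548/15057 + 16284/(-⅓ - 86/3*101 + (2/9)*101²) = 14548*(1/15057) + 16284/(-⅓ - 8686/3 + (2/9)*10201) = 14548/15057 + 16284/(-⅓ - 8686/3 + 20402/9) = 14548/15057 + 16284/(-5659/9) = 14548/15057 + 16284*(-9/5659) = 14548/15057 - 146556/5659 = -2124366560/85207563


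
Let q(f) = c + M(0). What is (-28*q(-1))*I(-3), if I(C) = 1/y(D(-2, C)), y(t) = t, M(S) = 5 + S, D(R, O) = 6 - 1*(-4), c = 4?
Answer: -126/5 ≈ -25.200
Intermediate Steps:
D(R, O) = 10 (D(R, O) = 6 + 4 = 10)
q(f) = 9 (q(f) = 4 + (5 + 0) = 4 + 5 = 9)
I(C) = ⅒ (I(C) = 1/10 = ⅒)
(-28*q(-1))*I(-3) = -28*9*(⅒) = -252*⅒ = -126/5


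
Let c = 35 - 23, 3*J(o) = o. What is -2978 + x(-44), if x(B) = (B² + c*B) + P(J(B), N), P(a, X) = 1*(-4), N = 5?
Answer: -1574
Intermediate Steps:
J(o) = o/3
P(a, X) = -4
c = 12
x(B) = -4 + B² + 12*B (x(B) = (B² + 12*B) - 4 = -4 + B² + 12*B)
-2978 + x(-44) = -2978 + (-4 + (-44)² + 12*(-44)) = -2978 + (-4 + 1936 - 528) = -2978 + 1404 = -1574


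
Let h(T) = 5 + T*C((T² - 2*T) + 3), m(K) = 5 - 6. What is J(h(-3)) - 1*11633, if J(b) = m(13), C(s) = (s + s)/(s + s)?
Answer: -11634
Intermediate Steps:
C(s) = 1 (C(s) = (2*s)/((2*s)) = (2*s)*(1/(2*s)) = 1)
m(K) = -1
h(T) = 5 + T (h(T) = 5 + T*1 = 5 + T)
J(b) = -1
J(h(-3)) - 1*11633 = -1 - 1*11633 = -1 - 11633 = -11634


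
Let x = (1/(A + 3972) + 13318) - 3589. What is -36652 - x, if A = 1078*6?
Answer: -484217641/10440 ≈ -46381.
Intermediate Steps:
A = 6468
x = 101570761/10440 (x = (1/(6468 + 3972) + 13318) - 3589 = (1/10440 + 13318) - 3589 = 139039921/10440 - 3589 = 101570761/10440 ≈ 9729.0)
-36652 - x = -36652 - 1*101570761/10440 = -36652 - 101570761/10440 = -484217641/10440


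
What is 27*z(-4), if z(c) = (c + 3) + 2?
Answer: 27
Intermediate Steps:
z(c) = 5 + c (z(c) = (3 + c) + 2 = 5 + c)
27*z(-4) = 27*(5 - 4) = 27*1 = 27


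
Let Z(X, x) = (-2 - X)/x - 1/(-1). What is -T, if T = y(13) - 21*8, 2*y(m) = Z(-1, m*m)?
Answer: 28308/169 ≈ 167.50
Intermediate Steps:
Z(X, x) = 1 + (-2 - X)/x (Z(X, x) = (-2 - X)/x - 1*(-1) = (-2 - X)/x + 1 = 1 + (-2 - X)/x)
y(m) = (-1 + m²)/(2*m²) (y(m) = ((-2 + m*m - 1*(-1))/((m*m)))/2 = ((-2 + m² + 1)/(m²))/2 = ((-1 + m²)/m²)/2 = (-1 + m²)/(2*m²))
T = -28308/169 (T = (½)*(-1 + 13²)/13² - 21*8 = (½)*(1/169)*(-1 + 169) - 168 = (½)*(1/169)*168 - 168 = 84/169 - 168 = -28308/169 ≈ -167.50)
-T = -1*(-28308/169) = 28308/169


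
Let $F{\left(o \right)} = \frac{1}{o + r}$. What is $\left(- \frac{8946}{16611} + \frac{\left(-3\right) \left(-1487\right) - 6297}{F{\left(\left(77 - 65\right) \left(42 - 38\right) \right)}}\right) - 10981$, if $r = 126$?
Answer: $- \frac{261382421}{791} \approx -3.3045 \cdot 10^{5}$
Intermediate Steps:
$F{\left(o \right)} = \frac{1}{126 + o}$ ($F{\left(o \right)} = \frac{1}{o + 126} = \frac{1}{126 + o}$)
$\left(- \frac{8946}{16611} + \frac{\left(-3\right) \left(-1487\right) - 6297}{F{\left(\left(77 - 65\right) \left(42 - 38\right) \right)}}\right) - 10981 = \left(- \frac{8946}{16611} + \frac{\left(-3\right) \left(-1487\right) - 6297}{\frac{1}{126 + \left(77 - 65\right) \left(42 - 38\right)}}\right) - 10981 = \left(\left(-8946\right) \frac{1}{16611} + \frac{4461 - 6297}{\frac{1}{126 + 12 \cdot 4}}\right) - 10981 = \left(- \frac{426}{791} - \frac{1836}{\frac{1}{126 + 48}}\right) - 10981 = \left(- \frac{426}{791} - \frac{1836}{\frac{1}{174}}\right) - 10981 = \left(- \frac{426}{791} - 1836 \frac{1}{\frac{1}{174}}\right) - 10981 = \left(- \frac{426}{791} - 319464\right) - 10981 = - \frac{252696450}{791} - 10981 = - \frac{261382421}{791}$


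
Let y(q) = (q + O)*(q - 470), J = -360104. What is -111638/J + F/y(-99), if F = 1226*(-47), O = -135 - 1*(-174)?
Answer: -2117323921/1536743820 ≈ -1.3778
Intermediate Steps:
O = 39 (O = -135 + 174 = 39)
F = -57622
y(q) = (-470 + q)*(39 + q) (y(q) = (q + 39)*(q - 470) = (39 + q)*(-470 + q) = (-470 + q)*(39 + q))
-111638/J + F/y(-99) = -111638/(-360104) - 57622/(-18330 + (-99)² - 431*(-99)) = -111638*(-1/360104) - 57622/(-18330 + 9801 + 42669) = 55819/180052 - 57622/34140 = 55819/180052 - 57622*1/34140 = 55819/180052 - 28811/17070 = -2117323921/1536743820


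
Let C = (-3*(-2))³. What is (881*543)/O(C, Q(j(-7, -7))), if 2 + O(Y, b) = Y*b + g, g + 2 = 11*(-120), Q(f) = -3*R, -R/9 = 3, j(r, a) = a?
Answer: 478383/16172 ≈ 29.581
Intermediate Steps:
C = 216 (C = 6³ = 216)
R = -27 (R = -9*3 = -27)
Q(f) = 81 (Q(f) = -3*(-27) = 81)
g = -1322 (g = -2 + 11*(-120) = -2 - 1320 = -1322)
O(Y, b) = -1324 + Y*b (O(Y, b) = -2 + (Y*b - 1322) = -2 + (-1322 + Y*b) = -1324 + Y*b)
(881*543)/O(C, Q(j(-7, -7))) = (881*543)/(-1324 + 216*81) = 478383/(-1324 + 17496) = 478383/16172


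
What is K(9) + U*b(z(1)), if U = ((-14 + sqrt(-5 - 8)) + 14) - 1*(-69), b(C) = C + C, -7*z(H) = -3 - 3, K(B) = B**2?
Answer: 1395/7 + 12*I*sqrt(13)/7 ≈ 199.29 + 6.1809*I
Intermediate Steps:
z(H) = 6/7 (z(H) = -(-3 - 3)/7 = -1/7*(-6) = 6/7)
b(C) = 2*C
U = 69 + I*sqrt(13) (U = ((-14 + sqrt(-13)) + 14) + 69 = ((-14 + I*sqrt(13)) + 14) + 69 = I*sqrt(13) + 69 = 69 + I*sqrt(13) ≈ 69.0 + 3.6056*I)
K(9) + U*b(z(1)) = 9**2 + (69 + I*sqrt(13))*(2*(6/7)) = 81 + (69 + I*sqrt(13))*(12/7) = 81 + (828/7 + 12*I*sqrt(13)/7) = 1395/7 + 12*I*sqrt(13)/7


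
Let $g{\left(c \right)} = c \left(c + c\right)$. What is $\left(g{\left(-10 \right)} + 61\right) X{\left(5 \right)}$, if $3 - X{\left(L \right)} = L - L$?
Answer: $783$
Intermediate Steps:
$X{\left(L \right)} = 3$ ($X{\left(L \right)} = 3 - \left(L - L\right) = 3 - 0 = 3 + 0 = 3$)
$g{\left(c \right)} = 2 c^{2}$ ($g{\left(c \right)} = c 2 c = 2 c^{2}$)
$\left(g{\left(-10 \right)} + 61\right) X{\left(5 \right)} = \left(2 \left(-10\right)^{2} + 61\right) 3 = \left(2 \cdot 100 + 61\right) 3 = \left(200 + 61\right) 3 = 261 \cdot 3 = 783$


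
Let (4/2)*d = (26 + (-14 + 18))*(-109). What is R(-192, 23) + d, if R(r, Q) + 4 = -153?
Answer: -1792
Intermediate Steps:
R(r, Q) = -157 (R(r, Q) = -4 - 153 = -157)
d = -1635 (d = ((26 + (-14 + 18))*(-109))/2 = ((26 + 4)*(-109))/2 = (30*(-109))/2 = (1/2)*(-3270) = -1635)
R(-192, 23) + d = -157 - 1635 = -1792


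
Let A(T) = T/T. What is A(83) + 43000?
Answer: 43001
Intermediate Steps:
A(T) = 1
A(83) + 43000 = 1 + 43000 = 43001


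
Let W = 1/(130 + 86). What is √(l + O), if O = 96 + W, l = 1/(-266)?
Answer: √2200814574/4788 ≈ 9.7980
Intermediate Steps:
l = -1/266 ≈ -0.0037594
W = 1/216 ≈ 0.0046296
O = 20737/216 (O = 96 + 1/216 = 20737/216 ≈ 96.005)
√(l + O) = √(-1/266 + 20737/216) = √(2757913/28728) = √2200814574/4788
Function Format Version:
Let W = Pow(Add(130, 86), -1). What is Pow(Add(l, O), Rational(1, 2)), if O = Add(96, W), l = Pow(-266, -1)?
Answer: Mul(Rational(1, 4788), Pow(2200814574, Rational(1, 2))) ≈ 9.7980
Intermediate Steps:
l = Rational(-1, 266) ≈ -0.0037594
W = Rational(1, 216) (W = Pow(216, -1) = Rational(1, 216) ≈ 0.0046296)
O = Rational(20737, 216) (O = Add(96, Rational(1, 216)) = Rational(20737, 216) ≈ 96.005)
Pow(Add(l, O), Rational(1, 2)) = Pow(Add(Rational(-1, 266), Rational(20737, 216)), Rational(1, 2)) = Pow(Rational(2757913, 28728), Rational(1, 2)) = Mul(Rational(1, 4788), Pow(2200814574, Rational(1, 2)))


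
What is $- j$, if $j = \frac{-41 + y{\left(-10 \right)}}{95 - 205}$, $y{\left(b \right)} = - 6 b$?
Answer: $\frac{19}{110} \approx 0.17273$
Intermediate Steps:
$j = - \frac{19}{110}$ ($j = \frac{-41 - -60}{95 - 205} = \frac{-41 + 60}{-110} = 19 \left(- \frac{1}{110}\right) = - \frac{19}{110} \approx -0.17273$)
$- j = \left(-1\right) \left(- \frac{19}{110}\right) = \frac{19}{110}$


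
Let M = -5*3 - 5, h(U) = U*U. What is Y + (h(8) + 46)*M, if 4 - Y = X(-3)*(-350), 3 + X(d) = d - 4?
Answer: -5696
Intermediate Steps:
h(U) = U²
M = -20 (M = -15 - 5 = -20)
X(d) = -7 + d (X(d) = -3 + (d - 4) = -3 + (-4 + d) = -7 + d)
Y = -3496 (Y = 4 - (-7 - 3)*(-350) = 4 - (-10)*(-350) = 4 - 1*3500 = 4 - 3500 = -3496)
Y + (h(8) + 46)*M = -3496 + (8² + 46)*(-20) = -3496 + (64 + 46)*(-20) = -3496 + 110*(-20) = -3496 - 2200 = -5696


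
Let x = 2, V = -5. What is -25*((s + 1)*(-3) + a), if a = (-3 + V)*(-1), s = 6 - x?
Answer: 175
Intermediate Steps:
s = 4 (s = 6 - 1*2 = 6 - 2 = 4)
a = 8 (a = (-3 - 5)*(-1) = -8*(-1) = 8)
-25*((s + 1)*(-3) + a) = -25*((4 + 1)*(-3) + 8) = -25*(5*(-3) + 8) = -25*(-15 + 8) = -25*(-7) = 175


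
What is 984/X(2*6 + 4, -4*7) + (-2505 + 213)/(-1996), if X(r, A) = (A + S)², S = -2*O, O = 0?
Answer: 117531/48902 ≈ 2.4034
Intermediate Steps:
S = 0 (S = -2*0 = 0)
X(r, A) = A² (X(r, A) = (A + 0)² = A²)
984/X(2*6 + 4, -4*7) + (-2505 + 213)/(-1996) = 984/((-4*7)²) + (-2505 + 213)/(-1996) = 984/((-28)²) - 2292*(-1/1996) = 984/784 + 573/499 = 984*(1/784) + 573/499 = 123/98 + 573/499 = 117531/48902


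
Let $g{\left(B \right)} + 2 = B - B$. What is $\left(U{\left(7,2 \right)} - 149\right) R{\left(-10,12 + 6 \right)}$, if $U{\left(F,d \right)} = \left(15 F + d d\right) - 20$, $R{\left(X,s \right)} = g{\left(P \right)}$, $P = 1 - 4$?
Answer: $120$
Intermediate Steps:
$P = -3$
$g{\left(B \right)} = -2$ ($g{\left(B \right)} = -2 + \left(B - B\right) = -2 + 0 = -2$)
$R{\left(X,s \right)} = -2$
$U{\left(F,d \right)} = -20 + d^{2} + 15 F$ ($U{\left(F,d \right)} = \left(15 F + d^{2}\right) - 20 = \left(d^{2} + 15 F\right) - 20 = -20 + d^{2} + 15 F$)
$\left(U{\left(7,2 \right)} - 149\right) R{\left(-10,12 + 6 \right)} = \left(\left(-20 + 2^{2} + 15 \cdot 7\right) - 149\right) \left(-2\right) = \left(\left(-20 + 4 + 105\right) - 149\right) \left(-2\right) = \left(89 - 149\right) \left(-2\right) = \left(-60\right) \left(-2\right) = 120$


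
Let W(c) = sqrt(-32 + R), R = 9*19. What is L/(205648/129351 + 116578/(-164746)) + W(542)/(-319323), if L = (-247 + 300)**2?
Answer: 29929979053707/9400102265 - sqrt(139)/319323 ≈ 3184.0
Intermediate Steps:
R = 171
L = 2809 (L = 53**2 = 2809)
W(c) = sqrt(139) (W(c) = sqrt(-32 + 171) = sqrt(139))
L/(205648/129351 + 116578/(-164746)) + W(542)/(-319323) = 2809/(205648/129351 + 116578/(-164746)) + sqrt(139)/(-319323) = 2809/(205648*(1/129351) + 116578*(-1/164746)) + sqrt(139)*(-1/319323) = 2809/(205648/129351 - 58289/82373) - sqrt(139)/319323 = 2809/(9400102265/10655029923) - sqrt(139)/319323 = 2809*(10655029923/9400102265) - sqrt(139)/319323 = 29929979053707/9400102265 - sqrt(139)/319323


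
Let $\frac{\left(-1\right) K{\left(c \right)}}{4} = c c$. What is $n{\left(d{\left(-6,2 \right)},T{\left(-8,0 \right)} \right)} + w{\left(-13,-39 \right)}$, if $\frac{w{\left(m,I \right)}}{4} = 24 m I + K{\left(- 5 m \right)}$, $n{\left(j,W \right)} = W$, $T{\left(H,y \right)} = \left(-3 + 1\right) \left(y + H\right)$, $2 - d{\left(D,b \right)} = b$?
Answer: $-18912$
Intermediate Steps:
$d{\left(D,b \right)} = 2 - b$
$K{\left(c \right)} = - 4 c^{2}$ ($K{\left(c \right)} = - 4 c c = - 4 c^{2}$)
$T{\left(H,y \right)} = - 2 H - 2 y$ ($T{\left(H,y \right)} = - 2 \left(H + y\right) = - 2 H - 2 y$)
$w{\left(m,I \right)} = - 400 m^{2} + 96 I m$ ($w{\left(m,I \right)} = 4 \left(24 m I - 4 \left(- 5 m\right)^{2}\right) = 4 \left(24 I m - 4 \cdot 25 m^{2}\right) = 4 \left(24 I m - 100 m^{2}\right) = 4 \left(- 100 m^{2} + 24 I m\right) = - 400 m^{2} + 96 I m$)
$n{\left(d{\left(-6,2 \right)},T{\left(-8,0 \right)} \right)} + w{\left(-13,-39 \right)} = \left(\left(-2\right) \left(-8\right) - 0\right) + 16 \left(-13\right) \left(\left(-25\right) \left(-13\right) + 6 \left(-39\right)\right) = \left(16 + 0\right) + 16 \left(-13\right) \left(325 - 234\right) = 16 + 16 \left(-13\right) 91 = 16 - 18928 = -18912$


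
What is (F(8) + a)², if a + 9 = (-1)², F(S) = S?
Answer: 0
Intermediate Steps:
a = -8 (a = -9 + (-1)² = -9 + 1 = -8)
(F(8) + a)² = (8 - 8)² = 0² = 0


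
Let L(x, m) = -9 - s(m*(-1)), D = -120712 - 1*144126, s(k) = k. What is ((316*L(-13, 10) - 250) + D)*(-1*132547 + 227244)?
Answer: -25073114084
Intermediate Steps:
D = -264838 (D = -120712 - 144126 = -264838)
L(x, m) = -9 + m (L(x, m) = -9 - m*(-1) = -9 - (-1)*m = -9 + m)
((316*L(-13, 10) - 250) + D)*(-1*132547 + 227244) = ((316*(-9 + 10) - 250) - 264838)*(-1*132547 + 227244) = ((316*1 - 250) - 264838)*(-132547 + 227244) = ((316 - 250) - 264838)*94697 = (66 - 264838)*94697 = -264772*94697 = -25073114084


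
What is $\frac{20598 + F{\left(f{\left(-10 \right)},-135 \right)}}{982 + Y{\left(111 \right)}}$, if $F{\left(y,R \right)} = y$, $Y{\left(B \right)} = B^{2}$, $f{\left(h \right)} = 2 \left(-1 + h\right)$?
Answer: $\frac{20576}{13303} \approx 1.5467$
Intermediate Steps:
$f{\left(h \right)} = -2 + 2 h$
$\frac{20598 + F{\left(f{\left(-10 \right)},-135 \right)}}{982 + Y{\left(111 \right)}} = \frac{20598 + \left(-2 + 2 \left(-10\right)\right)}{982 + 111^{2}} = \frac{20598 - 22}{982 + 12321} = \frac{20598 - 22}{13303} = 20576 \cdot \frac{1}{13303} = \frac{20576}{13303}$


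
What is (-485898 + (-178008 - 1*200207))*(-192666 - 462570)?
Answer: 566197945668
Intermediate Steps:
(-485898 + (-178008 - 1*200207))*(-192666 - 462570) = (-485898 + (-178008 - 200207))*(-655236) = (-485898 - 378215)*(-655236) = -864113*(-655236) = 566197945668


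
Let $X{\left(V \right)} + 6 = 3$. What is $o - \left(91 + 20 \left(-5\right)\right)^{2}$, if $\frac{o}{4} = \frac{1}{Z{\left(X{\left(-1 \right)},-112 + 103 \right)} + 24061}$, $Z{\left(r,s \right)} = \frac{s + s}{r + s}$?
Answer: $- \frac{3898117}{48125} \approx -81.0$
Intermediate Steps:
$X{\left(V \right)} = -3$ ($X{\left(V \right)} = -6 + 3 = -3$)
$Z{\left(r,s \right)} = \frac{2 s}{r + s}$
$o = \frac{8}{48125}$ ($o = \frac{4}{\frac{2 \left(-112 + 103\right)}{-3 + \left(-112 + 103\right)} + 24061} = \frac{4}{2 \left(-9\right) \frac{1}{-3 - 9} + 24061} = \frac{4}{2 \left(-9\right) \frac{1}{-12} + 24061} = \frac{4}{2 \left(-9\right) \left(- \frac{1}{12}\right) + 24061} = \frac{4}{\frac{3}{2} + 24061} = \frac{4}{\frac{48125}{2}} = 4 \cdot \frac{2}{48125} = \frac{8}{48125} \approx 0.00016623$)
$o - \left(91 + 20 \left(-5\right)\right)^{2} = \frac{8}{48125} - \left(91 + 20 \left(-5\right)\right)^{2} = \frac{8}{48125} - \left(91 - 100\right)^{2} = \frac{8}{48125} - \left(-9\right)^{2} = \frac{8}{48125} - 81 = - \frac{3898117}{48125}$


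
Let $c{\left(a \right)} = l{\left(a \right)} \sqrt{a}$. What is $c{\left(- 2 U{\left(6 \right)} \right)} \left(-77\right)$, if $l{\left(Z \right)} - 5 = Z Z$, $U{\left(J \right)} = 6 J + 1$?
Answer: $- 422037 i \sqrt{74} \approx - 3.6305 \cdot 10^{6} i$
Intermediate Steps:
$U{\left(J \right)} = 1 + 6 J$
$l{\left(Z \right)} = 5 + Z^{2}$ ($l{\left(Z \right)} = 5 + Z Z = 5 + Z^{2}$)
$c{\left(a \right)} = \sqrt{a} \left(5 + a^{2}\right)$ ($c{\left(a \right)} = \left(5 + a^{2}\right) \sqrt{a} = \sqrt{a} \left(5 + a^{2}\right)$)
$c{\left(- 2 U{\left(6 \right)} \right)} \left(-77\right) = \sqrt{- 2 \left(1 + 6 \cdot 6\right)} \left(5 + \left(- 2 \left(1 + 6 \cdot 6\right)\right)^{2}\right) \left(-77\right) = \sqrt{- 2 \left(1 + 36\right)} \left(5 + \left(- 2 \left(1 + 36\right)\right)^{2}\right) \left(-77\right) = \sqrt{\left(-2\right) 37} \left(5 + \left(\left(-2\right) 37\right)^{2}\right) \left(-77\right) = \sqrt{-74} \left(5 + \left(-74\right)^{2}\right) \left(-77\right) = i \sqrt{74} \left(5 + 5476\right) \left(-77\right) = i \sqrt{74} \cdot 5481 \left(-77\right) = 5481 i \sqrt{74} \left(-77\right) = - 422037 i \sqrt{74}$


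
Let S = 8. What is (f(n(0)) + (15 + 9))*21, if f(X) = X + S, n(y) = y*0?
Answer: 672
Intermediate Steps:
n(y) = 0
f(X) = 8 + X (f(X) = X + 8 = 8 + X)
(f(n(0)) + (15 + 9))*21 = ((8 + 0) + (15 + 9))*21 = (8 + 24)*21 = 32*21 = 672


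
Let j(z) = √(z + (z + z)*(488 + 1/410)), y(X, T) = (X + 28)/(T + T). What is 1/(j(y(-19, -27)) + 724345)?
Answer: 148490725/107558514233506 - 3*I*√760345/107558514233506 ≈ 1.3806e-6 - 2.4321e-11*I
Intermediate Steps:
y(X, T) = (28 + X)/(2*T) (y(X, T) = (28 + X)/((2*T)) = (28 + X)*(1/(2*T)) = (28 + X)/(2*T))
j(z) = 3*√4562070*√z/205 (j(z) = √(z + (2*z)*(488 + 1/410)) = √(z + (2*z)*(200081/410)) = √(z + 200081*z/205) = √(200286*z/205) = 3*√4562070*√z/205)
1/(j(y(-19, -27)) + 724345) = 1/(3*√4562070*√((½)*(28 - 19)/(-27))/205 + 724345) = 1/(3*√4562070*√((½)*(-1/27)*9)/205 + 724345) = 1/(3*√4562070*√(-⅙)/205 + 724345) = 1/(3*√4562070*(I*√6/6)/205 + 724345) = 1/(3*I*√760345/205 + 724345) = 1/(724345 + 3*I*√760345/205)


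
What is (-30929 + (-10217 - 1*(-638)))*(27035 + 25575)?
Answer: -2131125880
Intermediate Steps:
(-30929 + (-10217 - 1*(-638)))*(27035 + 25575) = (-30929 + (-10217 + 638))*52610 = (-30929 - 9579)*52610 = -40508*52610 = -2131125880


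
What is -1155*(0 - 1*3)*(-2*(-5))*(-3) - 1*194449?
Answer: -298399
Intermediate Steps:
-1155*(0 - 1*3)*(-2*(-5))*(-3) - 1*194449 = -1155*(0 - 3)*10*(-3) - 194449 = -1155*(-3*10)*(-3) - 194449 = -(-34650)*(-3) - 194449 = -1155*90 - 194449 = -103950 - 194449 = -298399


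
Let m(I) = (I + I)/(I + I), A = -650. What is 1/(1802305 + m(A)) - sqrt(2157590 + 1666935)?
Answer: 1/1802306 - 5*sqrt(152981) ≈ -1955.6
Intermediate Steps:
m(I) = 1 (m(I) = (2*I)/((2*I)) = (2*I)*(1/(2*I)) = 1)
1/(1802305 + m(A)) - sqrt(2157590 + 1666935) = 1/(1802305 + 1) - sqrt(2157590 + 1666935) = 1/1802306 - sqrt(3824525) = 1/1802306 - 5*sqrt(152981)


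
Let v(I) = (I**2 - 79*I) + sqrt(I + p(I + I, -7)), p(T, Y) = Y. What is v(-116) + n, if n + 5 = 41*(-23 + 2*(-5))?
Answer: 21262 + I*sqrt(123) ≈ 21262.0 + 11.091*I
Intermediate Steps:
v(I) = I**2 + sqrt(-7 + I) - 79*I (v(I) = (I**2 - 79*I) + sqrt(I - 7) = (I**2 - 79*I) + sqrt(-7 + I) = I**2 + sqrt(-7 + I) - 79*I)
n = -1358 (n = -5 + 41*(-23 + 2*(-5)) = -5 + 41*(-23 - 10) = -5 + 41*(-33) = -5 - 1353 = -1358)
v(-116) + n = ((-116)**2 + sqrt(-7 - 116) - 79*(-116)) - 1358 = (13456 + sqrt(-123) + 9164) - 1358 = (13456 + I*sqrt(123) + 9164) - 1358 = (22620 + I*sqrt(123)) - 1358 = 21262 + I*sqrt(123)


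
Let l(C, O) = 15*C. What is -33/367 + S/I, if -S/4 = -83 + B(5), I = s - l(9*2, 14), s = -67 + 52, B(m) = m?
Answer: -41303/34865 ≈ -1.1847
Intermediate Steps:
s = -15
I = -285 (I = -15 - 15*9*2 = -15 - 15*18 = -15 - 1*270 = -15 - 270 = -285)
S = 312 (S = -4*(-83 + 5) = -4*(-78) = 312)
-33/367 + S/I = -33/367 + 312/(-285) = -33*1/367 + 312*(-1/285) = -33/367 - 104/95 = -41303/34865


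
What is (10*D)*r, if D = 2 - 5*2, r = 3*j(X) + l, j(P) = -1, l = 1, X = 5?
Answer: 160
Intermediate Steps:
r = -2 (r = 3*(-1) + 1 = -3 + 1 = -2)
D = -8 (D = 2 - 10 = -8)
(10*D)*r = (10*(-8))*(-2) = -80*(-2) = 160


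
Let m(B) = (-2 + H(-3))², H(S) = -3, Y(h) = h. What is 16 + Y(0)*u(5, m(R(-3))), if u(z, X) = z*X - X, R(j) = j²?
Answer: 16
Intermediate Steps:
m(B) = 25 (m(B) = (-2 - 3)² = (-5)² = 25)
u(z, X) = -X + X*z (u(z, X) = X*z - X = -X + X*z)
16 + Y(0)*u(5, m(R(-3))) = 16 + 0*(25*(-1 + 5)) = 16 + 0*(25*4) = 16 + 0*100 = 16 + 0 = 16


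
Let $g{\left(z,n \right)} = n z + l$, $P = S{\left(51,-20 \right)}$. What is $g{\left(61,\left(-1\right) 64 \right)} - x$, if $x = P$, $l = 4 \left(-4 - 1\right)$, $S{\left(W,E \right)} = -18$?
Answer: $-3906$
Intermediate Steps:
$P = -18$
$l = -20$ ($l = 4 \left(-5\right) = -20$)
$g{\left(z,n \right)} = -20 + n z$ ($g{\left(z,n \right)} = n z - 20 = -20 + n z$)
$x = -18$
$g{\left(61,\left(-1\right) 64 \right)} - x = \left(-20 + \left(-1\right) 64 \cdot 61\right) - -18 = \left(-20 - 3904\right) + 18 = -3924 + 18 = -3906$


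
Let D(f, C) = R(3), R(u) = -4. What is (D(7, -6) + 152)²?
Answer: 21904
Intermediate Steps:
D(f, C) = -4
(D(7, -6) + 152)² = (-4 + 152)² = 148² = 21904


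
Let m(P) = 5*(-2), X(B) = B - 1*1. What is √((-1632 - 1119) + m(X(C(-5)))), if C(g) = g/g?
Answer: I*√2761 ≈ 52.545*I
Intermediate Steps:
C(g) = 1
X(B) = -1 + B (X(B) = B - 1 = -1 + B)
m(P) = -10
√((-1632 - 1119) + m(X(C(-5)))) = √((-1632 - 1119) - 10) = √(-2751 - 10) = √(-2761) = I*√2761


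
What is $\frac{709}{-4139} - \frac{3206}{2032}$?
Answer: $- \frac{7355161}{4205224} \approx -1.7491$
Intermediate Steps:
$\frac{709}{-4139} - \frac{3206}{2032} = 709 \left(- \frac{1}{4139}\right) - \frac{1603}{1016} = - \frac{709}{4139} - \frac{1603}{1016} = - \frac{7355161}{4205224}$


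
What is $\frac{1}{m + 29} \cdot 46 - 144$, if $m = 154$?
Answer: $- \frac{26306}{183} \approx -143.75$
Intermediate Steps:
$\frac{1}{m + 29} \cdot 46 - 144 = \frac{1}{154 + 29} \cdot 46 - 144 = \frac{1}{183} \cdot 46 - 144 = \frac{46}{183} - 144 = - \frac{26306}{183}$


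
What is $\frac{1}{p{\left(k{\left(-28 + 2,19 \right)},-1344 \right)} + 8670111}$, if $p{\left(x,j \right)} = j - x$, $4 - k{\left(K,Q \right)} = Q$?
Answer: $\frac{1}{8668782} \approx 1.1536 \cdot 10^{-7}$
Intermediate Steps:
$k{\left(K,Q \right)} = 4 - Q$
$\frac{1}{p{\left(k{\left(-28 + 2,19 \right)},-1344 \right)} + 8670111} = \frac{1}{\left(-1344 - \left(4 - 19\right)\right) + 8670111} = \frac{1}{\left(-1344 - -15\right) + 8670111} = \frac{1}{\left(-1344 + 15\right) + 8670111} = \frac{1}{-1329 + 8670111} = \frac{1}{8668782}$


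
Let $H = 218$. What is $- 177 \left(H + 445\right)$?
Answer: $-117351$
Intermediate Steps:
$- 177 \left(H + 445\right) = - 177 \left(218 + 445\right) = \left(-177\right) 663 = -117351$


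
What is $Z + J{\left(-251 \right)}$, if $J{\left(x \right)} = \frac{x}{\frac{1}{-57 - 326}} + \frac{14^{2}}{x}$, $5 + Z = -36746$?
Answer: $\frac{14904686}{251} \approx 59381.0$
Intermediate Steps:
$Z = -36751$ ($Z = -5 - 36746 = -36751$)
$J{\left(x \right)} = - 383 x + \frac{196}{x}$ ($J{\left(x \right)} = \frac{x}{\frac{1}{-383}} + \frac{196}{x} = \frac{x}{- \frac{1}{383}} + \frac{196}{x} = x \left(-383\right) + \frac{196}{x} = - 383 x + \frac{196}{x}$)
$Z + J{\left(-251 \right)} = -36751 + \left(\left(-383\right) \left(-251\right) + \frac{196}{-251}\right) = -36751 + \left(96133 + 196 \left(- \frac{1}{251}\right)\right) = -36751 + \left(96133 - \frac{196}{251}\right) = -36751 + \frac{24129187}{251} = \frac{14904686}{251}$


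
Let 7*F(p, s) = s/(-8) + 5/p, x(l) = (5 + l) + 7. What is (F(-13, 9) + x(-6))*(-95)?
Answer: -400045/728 ≈ -549.51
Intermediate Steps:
x(l) = 12 + l
F(p, s) = -s/56 + 5/(7*p) (F(p, s) = (s/(-8) + 5/p)/7 = (s*(-1/8) + 5/p)/7 = (-s/8 + 5/p)/7 = (5/p - s/8)/7 = -s/56 + 5/(7*p))
(F(-13, 9) + x(-6))*(-95) = ((1/56)*(40 - 1*(-13)*9)/(-13) + (12 - 6))*(-95) = ((1/56)*(-1/13)*(40 + 117) + 6)*(-95) = ((1/56)*(-1/13)*157 + 6)*(-95) = (-157/728 + 6)*(-95) = (4211/728)*(-95) = -400045/728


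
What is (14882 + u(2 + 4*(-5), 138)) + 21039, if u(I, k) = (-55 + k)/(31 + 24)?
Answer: 1975738/55 ≈ 35923.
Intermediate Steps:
u(I, k) = -1 + k/55 (u(I, k) = (-55 + k)/55 = (-55 + k)*(1/55) = -1 + k/55)
(14882 + u(2 + 4*(-5), 138)) + 21039 = (14882 + (-1 + (1/55)*138)) + 21039 = (14882 + (-1 + 138/55)) + 21039 = (14882 + 83/55) + 21039 = 818593/55 + 21039 = 1975738/55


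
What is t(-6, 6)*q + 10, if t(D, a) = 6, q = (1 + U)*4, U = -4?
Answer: -62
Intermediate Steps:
q = -12 (q = (1 - 4)*4 = -3*4 = -12)
t(-6, 6)*q + 10 = 6*(-12) + 10 = -72 + 10 = -62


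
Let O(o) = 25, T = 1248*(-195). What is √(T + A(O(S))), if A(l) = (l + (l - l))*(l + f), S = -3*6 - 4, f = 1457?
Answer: 23*I*√390 ≈ 454.21*I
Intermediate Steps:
T = -243360
S = -22 (S = -18 - 4 = -22)
A(l) = l*(1457 + l) (A(l) = (l + (l - l))*(l + 1457) = (l + 0)*(1457 + l) = l*(1457 + l))
√(T + A(O(S))) = √(-243360 + 25*(1457 + 25)) = √(-243360 + 25*1482) = √(-243360 + 37050) = √(-206310) = 23*I*√390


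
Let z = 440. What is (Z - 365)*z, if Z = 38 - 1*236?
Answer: -247720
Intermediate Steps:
Z = -198 (Z = 38 - 236 = -198)
(Z - 365)*z = (-198 - 365)*440 = -563*440 = -247720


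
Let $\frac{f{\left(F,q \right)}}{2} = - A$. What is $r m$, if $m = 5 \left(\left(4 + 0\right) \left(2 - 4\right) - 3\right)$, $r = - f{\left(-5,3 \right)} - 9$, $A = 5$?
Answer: $-55$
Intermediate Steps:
$f{\left(F,q \right)} = -10$ ($f{\left(F,q \right)} = 2 \left(\left(-1\right) 5\right) = 2 \left(-5\right) = -10$)
$r = 1$ ($r = \left(-1\right) \left(-10\right) - 9 = 10 - 9 = 1$)
$m = -55$ ($m = 5 \left(4 \left(-2\right) - 3\right) = 5 \left(-8 - 3\right) = 5 \left(-11\right) = -55$)
$r m = 1 \left(-55\right) = -55$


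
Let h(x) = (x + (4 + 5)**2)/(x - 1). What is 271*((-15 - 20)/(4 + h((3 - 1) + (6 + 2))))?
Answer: -85365/127 ≈ -672.17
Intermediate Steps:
h(x) = (81 + x)/(-1 + x) (h(x) = (x + 9**2)/(-1 + x) = (x + 81)/(-1 + x) = (81 + x)/(-1 + x))
271*((-15 - 20)/(4 + h((3 - 1) + (6 + 2)))) = 271*((-15 - 20)/(4 + (81 + ((3 - 1) + (6 + 2)))/(-1 + ((3 - 1) + (6 + 2))))) = 271*(-35/(4 + (81 + (2 + 8))/(-1 + (2 + 8)))) = 271*(-35/(4 + (81 + 10)/(-1 + 10))) = 271*(-35/(4 + 91/9)) = 271*(-35/127/9) = 271*(-35*9/127) = 271*(-315/127) = -85365/127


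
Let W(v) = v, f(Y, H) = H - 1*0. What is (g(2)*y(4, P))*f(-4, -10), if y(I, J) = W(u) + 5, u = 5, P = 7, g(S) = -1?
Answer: 100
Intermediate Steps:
f(Y, H) = H (f(Y, H) = H + 0 = H)
y(I, J) = 10 (y(I, J) = 5 + 5 = 10)
(g(2)*y(4, P))*f(-4, -10) = -1*10*(-10) = -10*(-10) = 100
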